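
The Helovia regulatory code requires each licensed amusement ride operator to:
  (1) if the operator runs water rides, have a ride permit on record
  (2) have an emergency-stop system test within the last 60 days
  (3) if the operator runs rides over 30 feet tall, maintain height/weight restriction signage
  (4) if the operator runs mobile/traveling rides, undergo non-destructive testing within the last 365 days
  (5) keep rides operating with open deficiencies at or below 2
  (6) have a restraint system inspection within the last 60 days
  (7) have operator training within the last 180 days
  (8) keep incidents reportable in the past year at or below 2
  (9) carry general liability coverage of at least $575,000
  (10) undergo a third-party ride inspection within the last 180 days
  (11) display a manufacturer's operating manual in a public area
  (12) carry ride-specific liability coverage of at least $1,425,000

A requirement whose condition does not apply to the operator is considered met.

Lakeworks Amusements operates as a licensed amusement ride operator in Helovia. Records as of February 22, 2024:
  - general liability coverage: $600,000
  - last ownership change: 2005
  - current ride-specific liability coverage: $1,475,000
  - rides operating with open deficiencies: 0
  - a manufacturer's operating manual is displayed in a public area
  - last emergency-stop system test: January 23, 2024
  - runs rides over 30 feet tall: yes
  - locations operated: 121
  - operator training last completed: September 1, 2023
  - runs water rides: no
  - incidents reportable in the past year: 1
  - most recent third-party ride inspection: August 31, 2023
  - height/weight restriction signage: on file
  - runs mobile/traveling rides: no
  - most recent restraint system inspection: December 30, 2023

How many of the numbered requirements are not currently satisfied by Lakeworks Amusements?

1. condition 'runs water rides' does not hold → requirement n/a → met
2. emergency-stop system test 30 days ago vs limit 60 → met
3. condition 'runs rides over 30 feet tall' holds; height/weight restriction signage present → met
4. condition 'runs mobile/traveling rides' does not hold → requirement n/a → met
5. rides operating with open deficiencies 0 ≤ 2 → met
6. restraint system inspection 54 days ago vs limit 60 → met
7. operator training 174 days ago vs limit 180 → met
8. incidents reportable in the past year 1 ≤ 2 → met
9. general liability coverage $600,000 ≥ $575,000 → met
10. third-party ride inspection 175 days ago vs limit 180 → met
11. manufacturer's operating manual present → met
12. ride-specific liability coverage $1,475,000 ≥ $1,425,000 → met
Not met: 0 of 12

0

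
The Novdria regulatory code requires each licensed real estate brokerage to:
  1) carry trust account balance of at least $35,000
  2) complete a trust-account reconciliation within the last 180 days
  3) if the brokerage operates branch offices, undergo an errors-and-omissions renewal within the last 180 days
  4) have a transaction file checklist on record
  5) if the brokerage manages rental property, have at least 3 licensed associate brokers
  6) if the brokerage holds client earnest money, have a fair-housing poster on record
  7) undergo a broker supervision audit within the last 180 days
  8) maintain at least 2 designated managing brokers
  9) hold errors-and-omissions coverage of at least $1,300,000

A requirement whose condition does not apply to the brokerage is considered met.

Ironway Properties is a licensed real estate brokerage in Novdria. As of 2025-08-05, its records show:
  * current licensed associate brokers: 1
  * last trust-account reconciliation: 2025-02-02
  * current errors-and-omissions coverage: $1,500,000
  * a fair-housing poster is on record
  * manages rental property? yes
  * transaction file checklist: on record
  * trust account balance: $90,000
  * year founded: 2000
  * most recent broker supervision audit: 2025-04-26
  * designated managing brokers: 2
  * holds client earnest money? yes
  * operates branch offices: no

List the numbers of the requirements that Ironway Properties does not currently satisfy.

1. trust account balance $90,000 ≥ $35,000 → met
2. trust-account reconciliation 184 days ago vs limit 180 → not met
3. condition 'operates branch offices' does not hold → requirement n/a → met
4. transaction file checklist present → met
5. condition 'manages rental property' holds; licensed associate brokers 1 < 3 → not met
6. condition 'holds client earnest money' holds; fair-housing poster present → met
7. broker supervision audit 101 days ago vs limit 180 → met
8. designated managing brokers 2 ≥ 2 → met
9. errors-and-omissions coverage $1,500,000 ≥ $1,300,000 → met
Not met: 2, 5

2, 5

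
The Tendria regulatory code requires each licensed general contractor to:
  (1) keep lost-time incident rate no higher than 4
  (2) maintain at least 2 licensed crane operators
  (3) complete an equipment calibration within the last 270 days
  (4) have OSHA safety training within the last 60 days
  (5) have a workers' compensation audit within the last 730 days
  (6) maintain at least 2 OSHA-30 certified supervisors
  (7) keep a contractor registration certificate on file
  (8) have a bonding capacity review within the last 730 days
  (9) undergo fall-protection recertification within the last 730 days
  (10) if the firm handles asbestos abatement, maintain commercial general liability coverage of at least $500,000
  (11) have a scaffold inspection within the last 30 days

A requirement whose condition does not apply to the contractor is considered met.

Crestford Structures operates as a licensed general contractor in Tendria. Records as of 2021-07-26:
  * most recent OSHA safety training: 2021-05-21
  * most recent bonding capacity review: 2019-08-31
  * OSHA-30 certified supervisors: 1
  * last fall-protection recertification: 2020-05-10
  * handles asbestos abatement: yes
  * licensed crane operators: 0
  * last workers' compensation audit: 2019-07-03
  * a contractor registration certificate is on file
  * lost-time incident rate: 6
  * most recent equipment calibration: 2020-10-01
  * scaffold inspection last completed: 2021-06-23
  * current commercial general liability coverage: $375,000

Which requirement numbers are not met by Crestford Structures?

1. lost-time incident rate 6 > 4 → not met
2. licensed crane operators 0 < 2 → not met
3. equipment calibration 298 days ago vs limit 270 → not met
4. OSHA safety training 66 days ago vs limit 60 → not met
5. workers' compensation audit 754 days ago vs limit 730 → not met
6. OSHA-30 certified supervisors 1 < 2 → not met
7. contractor registration certificate present → met
8. bonding capacity review 695 days ago vs limit 730 → met
9. fall-protection recertification 442 days ago vs limit 730 → met
10. condition 'handles asbestos abatement' holds; commercial general liability coverage $375,000 < $500,000 → not met
11. scaffold inspection 33 days ago vs limit 30 → not met
Not met: 1, 2, 3, 4, 5, 6, 10, 11

1, 2, 3, 4, 5, 6, 10, 11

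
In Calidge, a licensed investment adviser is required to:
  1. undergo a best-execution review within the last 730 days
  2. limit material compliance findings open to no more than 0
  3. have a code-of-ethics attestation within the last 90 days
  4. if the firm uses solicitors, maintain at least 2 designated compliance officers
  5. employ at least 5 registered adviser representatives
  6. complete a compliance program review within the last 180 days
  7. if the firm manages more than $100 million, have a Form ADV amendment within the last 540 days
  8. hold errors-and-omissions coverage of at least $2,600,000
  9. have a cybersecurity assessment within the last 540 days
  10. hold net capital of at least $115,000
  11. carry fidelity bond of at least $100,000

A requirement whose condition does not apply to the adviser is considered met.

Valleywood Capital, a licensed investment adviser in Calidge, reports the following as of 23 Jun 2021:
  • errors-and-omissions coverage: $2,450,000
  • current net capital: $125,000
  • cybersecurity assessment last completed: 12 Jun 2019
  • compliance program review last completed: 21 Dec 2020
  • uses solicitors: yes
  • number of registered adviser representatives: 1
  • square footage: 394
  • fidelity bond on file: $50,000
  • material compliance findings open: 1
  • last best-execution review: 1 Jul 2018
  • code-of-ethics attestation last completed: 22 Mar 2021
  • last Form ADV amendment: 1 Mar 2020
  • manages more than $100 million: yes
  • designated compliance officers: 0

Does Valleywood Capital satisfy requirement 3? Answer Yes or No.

3. code-of-ethics attestation 93 days ago vs limit 90 → not met

No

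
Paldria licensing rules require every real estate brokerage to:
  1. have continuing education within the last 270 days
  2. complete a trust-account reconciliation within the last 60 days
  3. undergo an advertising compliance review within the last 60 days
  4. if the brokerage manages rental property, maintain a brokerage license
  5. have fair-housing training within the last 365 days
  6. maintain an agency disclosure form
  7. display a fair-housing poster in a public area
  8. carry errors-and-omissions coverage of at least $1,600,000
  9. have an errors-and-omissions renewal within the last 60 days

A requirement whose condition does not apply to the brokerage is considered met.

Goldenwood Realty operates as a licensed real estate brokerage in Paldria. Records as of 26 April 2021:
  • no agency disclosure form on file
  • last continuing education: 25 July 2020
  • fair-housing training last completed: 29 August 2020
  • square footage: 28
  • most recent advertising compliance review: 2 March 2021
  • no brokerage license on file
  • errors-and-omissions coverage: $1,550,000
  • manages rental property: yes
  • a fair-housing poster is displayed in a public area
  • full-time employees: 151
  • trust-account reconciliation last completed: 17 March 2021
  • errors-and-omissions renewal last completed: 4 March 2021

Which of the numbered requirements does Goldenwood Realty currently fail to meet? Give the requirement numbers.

1. continuing education 275 days ago vs limit 270 → not met
2. trust-account reconciliation 40 days ago vs limit 60 → met
3. advertising compliance review 55 days ago vs limit 60 → met
4. condition 'manages rental property' holds; brokerage license absent → not met
5. fair-housing training 240 days ago vs limit 365 → met
6. agency disclosure form absent → not met
7. fair-housing poster present → met
8. errors-and-omissions coverage $1,550,000 < $1,600,000 → not met
9. errors-and-omissions renewal 53 days ago vs limit 60 → met
Not met: 1, 4, 6, 8

1, 4, 6, 8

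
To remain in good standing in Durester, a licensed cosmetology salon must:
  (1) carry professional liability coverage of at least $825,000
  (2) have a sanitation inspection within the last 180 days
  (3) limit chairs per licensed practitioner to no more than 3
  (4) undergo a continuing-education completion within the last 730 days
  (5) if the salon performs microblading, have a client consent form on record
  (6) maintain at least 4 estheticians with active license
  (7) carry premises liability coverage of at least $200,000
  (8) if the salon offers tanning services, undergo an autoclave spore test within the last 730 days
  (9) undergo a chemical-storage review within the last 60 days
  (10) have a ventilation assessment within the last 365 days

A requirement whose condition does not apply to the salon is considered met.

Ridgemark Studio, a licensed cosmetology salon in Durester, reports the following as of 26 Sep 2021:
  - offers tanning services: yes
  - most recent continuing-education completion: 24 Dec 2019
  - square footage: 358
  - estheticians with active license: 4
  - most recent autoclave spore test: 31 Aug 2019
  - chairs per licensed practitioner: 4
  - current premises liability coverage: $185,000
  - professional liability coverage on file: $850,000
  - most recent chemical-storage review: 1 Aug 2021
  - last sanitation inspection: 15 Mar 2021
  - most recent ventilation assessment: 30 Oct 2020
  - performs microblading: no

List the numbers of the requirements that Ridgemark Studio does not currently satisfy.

1. professional liability coverage $850,000 ≥ $825,000 → met
2. sanitation inspection 195 days ago vs limit 180 → not met
3. chairs per licensed practitioner 4 > 3 → not met
4. continuing-education completion 642 days ago vs limit 730 → met
5. condition 'performs microblading' does not hold → requirement n/a → met
6. estheticians with active license 4 ≥ 4 → met
7. premises liability coverage $185,000 < $200,000 → not met
8. condition 'offers tanning services' holds; autoclave spore test 757 days ago vs limit 730 → not met
9. chemical-storage review 56 days ago vs limit 60 → met
10. ventilation assessment 331 days ago vs limit 365 → met
Not met: 2, 3, 7, 8

2, 3, 7, 8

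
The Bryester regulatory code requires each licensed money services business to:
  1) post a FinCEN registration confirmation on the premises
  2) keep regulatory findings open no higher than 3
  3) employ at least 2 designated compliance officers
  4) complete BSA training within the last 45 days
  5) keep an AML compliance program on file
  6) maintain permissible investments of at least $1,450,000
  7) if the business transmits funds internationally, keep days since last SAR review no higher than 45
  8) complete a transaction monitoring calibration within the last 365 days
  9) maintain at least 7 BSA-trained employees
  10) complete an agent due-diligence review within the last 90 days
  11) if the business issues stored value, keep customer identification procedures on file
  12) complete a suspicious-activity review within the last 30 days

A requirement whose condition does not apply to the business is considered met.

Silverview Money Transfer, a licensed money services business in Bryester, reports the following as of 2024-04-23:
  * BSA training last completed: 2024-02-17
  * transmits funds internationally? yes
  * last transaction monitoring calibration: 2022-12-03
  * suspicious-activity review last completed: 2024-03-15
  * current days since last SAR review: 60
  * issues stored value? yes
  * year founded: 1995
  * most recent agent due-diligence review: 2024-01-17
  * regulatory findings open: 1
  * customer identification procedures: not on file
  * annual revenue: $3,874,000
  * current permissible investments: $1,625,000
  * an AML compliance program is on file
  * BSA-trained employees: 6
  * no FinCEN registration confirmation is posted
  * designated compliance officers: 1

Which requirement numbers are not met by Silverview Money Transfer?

1. FinCEN registration confirmation absent → not met
2. regulatory findings open 1 ≤ 3 → met
3. designated compliance officers 1 < 2 → not met
4. BSA training 66 days ago vs limit 45 → not met
5. AML compliance program present → met
6. permissible investments $1,625,000 ≥ $1,450,000 → met
7. condition 'transmits funds internationally' holds; days since last SAR review 60 > 45 → not met
8. transaction monitoring calibration 507 days ago vs limit 365 → not met
9. BSA-trained employees 6 < 7 → not met
10. agent due-diligence review 97 days ago vs limit 90 → not met
11. condition 'issues stored value' holds; customer identification procedures absent → not met
12. suspicious-activity review 39 days ago vs limit 30 → not met
Not met: 1, 3, 4, 7, 8, 9, 10, 11, 12

1, 3, 4, 7, 8, 9, 10, 11, 12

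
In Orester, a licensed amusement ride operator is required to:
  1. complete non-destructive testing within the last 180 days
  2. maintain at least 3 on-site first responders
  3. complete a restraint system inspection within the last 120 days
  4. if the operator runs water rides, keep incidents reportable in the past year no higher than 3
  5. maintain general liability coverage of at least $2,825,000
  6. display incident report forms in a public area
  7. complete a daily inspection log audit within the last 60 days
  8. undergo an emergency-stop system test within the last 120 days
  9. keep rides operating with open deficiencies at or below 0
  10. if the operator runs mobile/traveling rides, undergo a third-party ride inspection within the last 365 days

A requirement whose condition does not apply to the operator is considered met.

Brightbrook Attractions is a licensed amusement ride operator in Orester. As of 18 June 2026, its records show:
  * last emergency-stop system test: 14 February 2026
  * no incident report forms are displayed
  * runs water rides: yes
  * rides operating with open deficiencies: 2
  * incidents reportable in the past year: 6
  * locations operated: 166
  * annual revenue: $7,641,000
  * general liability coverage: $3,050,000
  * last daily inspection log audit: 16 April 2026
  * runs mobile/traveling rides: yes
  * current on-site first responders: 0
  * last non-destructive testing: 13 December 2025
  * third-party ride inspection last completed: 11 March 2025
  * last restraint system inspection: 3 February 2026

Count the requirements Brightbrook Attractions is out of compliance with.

1. non-destructive testing 187 days ago vs limit 180 → not met
2. on-site first responders 0 < 3 → not met
3. restraint system inspection 135 days ago vs limit 120 → not met
4. condition 'runs water rides' holds; incidents reportable in the past year 6 > 3 → not met
5. general liability coverage $3,050,000 ≥ $2,825,000 → met
6. incident report forms absent → not met
7. daily inspection log audit 63 days ago vs limit 60 → not met
8. emergency-stop system test 124 days ago vs limit 120 → not met
9. rides operating with open deficiencies 2 > 0 → not met
10. condition 'runs mobile/traveling rides' holds; third-party ride inspection 464 days ago vs limit 365 → not met
Not met: 9 of 10

9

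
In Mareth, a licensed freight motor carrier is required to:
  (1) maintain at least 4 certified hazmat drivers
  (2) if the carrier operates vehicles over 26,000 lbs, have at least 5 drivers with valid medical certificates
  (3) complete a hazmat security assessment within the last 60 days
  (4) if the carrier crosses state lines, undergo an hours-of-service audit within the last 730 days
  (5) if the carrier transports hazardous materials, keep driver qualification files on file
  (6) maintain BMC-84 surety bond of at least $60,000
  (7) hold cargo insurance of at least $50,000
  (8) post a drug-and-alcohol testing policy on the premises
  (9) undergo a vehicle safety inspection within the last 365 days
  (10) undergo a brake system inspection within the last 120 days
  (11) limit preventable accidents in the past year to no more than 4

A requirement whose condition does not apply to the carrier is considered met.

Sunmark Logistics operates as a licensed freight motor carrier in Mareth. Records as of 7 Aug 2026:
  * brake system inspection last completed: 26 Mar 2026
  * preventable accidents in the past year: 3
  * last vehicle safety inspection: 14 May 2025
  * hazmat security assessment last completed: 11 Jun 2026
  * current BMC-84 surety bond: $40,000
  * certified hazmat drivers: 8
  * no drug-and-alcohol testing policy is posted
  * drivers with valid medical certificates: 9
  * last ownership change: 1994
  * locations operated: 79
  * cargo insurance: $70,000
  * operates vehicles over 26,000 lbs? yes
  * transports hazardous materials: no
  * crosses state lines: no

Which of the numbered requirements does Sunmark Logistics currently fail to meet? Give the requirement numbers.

6, 8, 9, 10

1. certified hazmat drivers 8 ≥ 4 → met
2. condition 'operates vehicles over 26,000 lbs' holds; drivers with valid medical certificates 9 ≥ 5 → met
3. hazmat security assessment 57 days ago vs limit 60 → met
4. condition 'crosses state lines' does not hold → requirement n/a → met
5. condition 'transports hazardous materials' does not hold → requirement n/a → met
6. BMC-84 surety bond $40,000 < $60,000 → not met
7. cargo insurance $70,000 ≥ $50,000 → met
8. drug-and-alcohol testing policy absent → not met
9. vehicle safety inspection 450 days ago vs limit 365 → not met
10. brake system inspection 134 days ago vs limit 120 → not met
11. preventable accidents in the past year 3 ≤ 4 → met
Not met: 6, 8, 9, 10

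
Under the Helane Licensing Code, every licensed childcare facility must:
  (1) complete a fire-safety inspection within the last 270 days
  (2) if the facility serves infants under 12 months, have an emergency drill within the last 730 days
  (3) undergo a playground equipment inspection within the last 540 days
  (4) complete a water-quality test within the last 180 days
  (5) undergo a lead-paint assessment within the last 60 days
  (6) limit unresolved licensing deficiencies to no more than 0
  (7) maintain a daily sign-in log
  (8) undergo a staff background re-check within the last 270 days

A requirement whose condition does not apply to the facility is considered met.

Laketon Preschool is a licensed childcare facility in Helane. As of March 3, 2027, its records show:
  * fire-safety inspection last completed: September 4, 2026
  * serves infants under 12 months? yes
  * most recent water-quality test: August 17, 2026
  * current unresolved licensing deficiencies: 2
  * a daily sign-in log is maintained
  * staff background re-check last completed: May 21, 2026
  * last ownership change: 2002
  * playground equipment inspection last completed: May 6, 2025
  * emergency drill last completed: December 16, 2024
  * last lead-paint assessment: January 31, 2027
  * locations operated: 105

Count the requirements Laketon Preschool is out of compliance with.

5

1. fire-safety inspection 180 days ago vs limit 270 → met
2. condition 'serves infants under 12 months' holds; emergency drill 807 days ago vs limit 730 → not met
3. playground equipment inspection 666 days ago vs limit 540 → not met
4. water-quality test 198 days ago vs limit 180 → not met
5. lead-paint assessment 31 days ago vs limit 60 → met
6. unresolved licensing deficiencies 2 > 0 → not met
7. daily sign-in log present → met
8. staff background re-check 286 days ago vs limit 270 → not met
Not met: 5 of 8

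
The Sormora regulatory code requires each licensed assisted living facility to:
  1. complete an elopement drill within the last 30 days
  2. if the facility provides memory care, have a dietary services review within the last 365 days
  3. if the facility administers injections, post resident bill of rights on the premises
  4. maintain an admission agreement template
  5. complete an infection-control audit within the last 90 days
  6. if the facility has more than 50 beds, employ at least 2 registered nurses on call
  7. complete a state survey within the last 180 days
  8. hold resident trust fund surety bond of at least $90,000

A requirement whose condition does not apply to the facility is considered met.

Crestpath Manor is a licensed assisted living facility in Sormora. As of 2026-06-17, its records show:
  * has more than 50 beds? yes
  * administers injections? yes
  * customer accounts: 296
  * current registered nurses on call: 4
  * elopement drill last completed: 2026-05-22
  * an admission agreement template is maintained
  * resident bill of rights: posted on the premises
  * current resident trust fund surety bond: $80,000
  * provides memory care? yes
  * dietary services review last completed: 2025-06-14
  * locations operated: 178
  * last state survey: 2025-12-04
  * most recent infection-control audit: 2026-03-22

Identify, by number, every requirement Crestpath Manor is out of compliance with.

2, 7, 8

1. elopement drill 26 days ago vs limit 30 → met
2. condition 'provides memory care' holds; dietary services review 368 days ago vs limit 365 → not met
3. condition 'administers injections' holds; resident bill of rights present → met
4. admission agreement template present → met
5. infection-control audit 87 days ago vs limit 90 → met
6. condition 'has more than 50 beds' holds; registered nurses on call 4 ≥ 2 → met
7. state survey 195 days ago vs limit 180 → not met
8. resident trust fund surety bond $80,000 < $90,000 → not met
Not met: 2, 7, 8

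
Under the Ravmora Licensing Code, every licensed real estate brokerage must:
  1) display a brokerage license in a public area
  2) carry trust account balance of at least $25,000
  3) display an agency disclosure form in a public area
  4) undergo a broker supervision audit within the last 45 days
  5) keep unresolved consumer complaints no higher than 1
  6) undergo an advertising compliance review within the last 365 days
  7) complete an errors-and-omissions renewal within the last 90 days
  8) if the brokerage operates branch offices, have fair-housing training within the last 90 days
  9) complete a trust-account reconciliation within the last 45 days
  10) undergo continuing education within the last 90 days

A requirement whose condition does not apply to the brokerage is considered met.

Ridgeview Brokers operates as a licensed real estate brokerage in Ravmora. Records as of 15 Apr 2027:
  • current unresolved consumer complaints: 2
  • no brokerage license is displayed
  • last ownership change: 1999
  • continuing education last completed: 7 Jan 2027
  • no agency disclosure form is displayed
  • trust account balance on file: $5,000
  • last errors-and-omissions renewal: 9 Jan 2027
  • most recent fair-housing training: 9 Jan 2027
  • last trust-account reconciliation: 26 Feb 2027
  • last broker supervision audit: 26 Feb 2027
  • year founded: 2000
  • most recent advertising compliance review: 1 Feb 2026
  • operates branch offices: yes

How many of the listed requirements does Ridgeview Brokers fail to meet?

1. brokerage license absent → not met
2. trust account balance $5,000 < $25,000 → not met
3. agency disclosure form absent → not met
4. broker supervision audit 48 days ago vs limit 45 → not met
5. unresolved consumer complaints 2 > 1 → not met
6. advertising compliance review 438 days ago vs limit 365 → not met
7. errors-and-omissions renewal 96 days ago vs limit 90 → not met
8. condition 'operates branch offices' holds; fair-housing training 96 days ago vs limit 90 → not met
9. trust-account reconciliation 48 days ago vs limit 45 → not met
10. continuing education 98 days ago vs limit 90 → not met
Not met: 10 of 10

10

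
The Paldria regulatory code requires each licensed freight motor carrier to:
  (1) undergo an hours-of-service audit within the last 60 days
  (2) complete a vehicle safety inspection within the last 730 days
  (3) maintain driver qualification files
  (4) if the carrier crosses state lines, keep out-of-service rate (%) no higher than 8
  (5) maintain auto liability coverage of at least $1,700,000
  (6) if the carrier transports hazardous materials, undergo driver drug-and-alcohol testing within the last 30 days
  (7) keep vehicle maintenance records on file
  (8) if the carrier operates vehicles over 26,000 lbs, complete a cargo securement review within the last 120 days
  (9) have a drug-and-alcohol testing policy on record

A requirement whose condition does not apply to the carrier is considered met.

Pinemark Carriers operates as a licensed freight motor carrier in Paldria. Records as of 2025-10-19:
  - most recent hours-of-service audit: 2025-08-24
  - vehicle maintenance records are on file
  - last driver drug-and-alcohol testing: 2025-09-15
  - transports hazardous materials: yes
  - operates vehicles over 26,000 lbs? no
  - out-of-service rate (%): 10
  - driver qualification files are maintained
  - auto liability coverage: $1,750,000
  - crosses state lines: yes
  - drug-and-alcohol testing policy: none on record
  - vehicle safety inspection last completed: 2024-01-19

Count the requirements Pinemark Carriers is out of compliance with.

1. hours-of-service audit 56 days ago vs limit 60 → met
2. vehicle safety inspection 639 days ago vs limit 730 → met
3. driver qualification files present → met
4. condition 'crosses state lines' holds; out-of-service rate (%) 10 > 8 → not met
5. auto liability coverage $1,750,000 ≥ $1,700,000 → met
6. condition 'transports hazardous materials' holds; driver drug-and-alcohol testing 34 days ago vs limit 30 → not met
7. vehicle maintenance records present → met
8. condition 'operates vehicles over 26,000 lbs' does not hold → requirement n/a → met
9. drug-and-alcohol testing policy absent → not met
Not met: 3 of 9

3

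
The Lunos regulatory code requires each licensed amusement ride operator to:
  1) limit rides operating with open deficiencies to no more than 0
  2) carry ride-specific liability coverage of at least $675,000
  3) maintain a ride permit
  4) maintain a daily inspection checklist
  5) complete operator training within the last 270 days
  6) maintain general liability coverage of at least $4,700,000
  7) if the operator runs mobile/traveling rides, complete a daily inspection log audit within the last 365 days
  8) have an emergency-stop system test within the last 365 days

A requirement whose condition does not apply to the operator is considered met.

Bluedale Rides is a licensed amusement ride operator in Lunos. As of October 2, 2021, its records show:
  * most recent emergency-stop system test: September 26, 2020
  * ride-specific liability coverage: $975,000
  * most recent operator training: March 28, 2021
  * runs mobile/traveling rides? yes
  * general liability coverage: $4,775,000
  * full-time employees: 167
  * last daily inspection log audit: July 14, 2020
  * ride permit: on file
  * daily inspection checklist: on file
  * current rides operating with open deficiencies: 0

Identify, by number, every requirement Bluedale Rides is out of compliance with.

7, 8

1. rides operating with open deficiencies 0 ≤ 0 → met
2. ride-specific liability coverage $975,000 ≥ $675,000 → met
3. ride permit present → met
4. daily inspection checklist present → met
5. operator training 188 days ago vs limit 270 → met
6. general liability coverage $4,775,000 ≥ $4,700,000 → met
7. condition 'runs mobile/traveling rides' holds; daily inspection log audit 445 days ago vs limit 365 → not met
8. emergency-stop system test 371 days ago vs limit 365 → not met
Not met: 7, 8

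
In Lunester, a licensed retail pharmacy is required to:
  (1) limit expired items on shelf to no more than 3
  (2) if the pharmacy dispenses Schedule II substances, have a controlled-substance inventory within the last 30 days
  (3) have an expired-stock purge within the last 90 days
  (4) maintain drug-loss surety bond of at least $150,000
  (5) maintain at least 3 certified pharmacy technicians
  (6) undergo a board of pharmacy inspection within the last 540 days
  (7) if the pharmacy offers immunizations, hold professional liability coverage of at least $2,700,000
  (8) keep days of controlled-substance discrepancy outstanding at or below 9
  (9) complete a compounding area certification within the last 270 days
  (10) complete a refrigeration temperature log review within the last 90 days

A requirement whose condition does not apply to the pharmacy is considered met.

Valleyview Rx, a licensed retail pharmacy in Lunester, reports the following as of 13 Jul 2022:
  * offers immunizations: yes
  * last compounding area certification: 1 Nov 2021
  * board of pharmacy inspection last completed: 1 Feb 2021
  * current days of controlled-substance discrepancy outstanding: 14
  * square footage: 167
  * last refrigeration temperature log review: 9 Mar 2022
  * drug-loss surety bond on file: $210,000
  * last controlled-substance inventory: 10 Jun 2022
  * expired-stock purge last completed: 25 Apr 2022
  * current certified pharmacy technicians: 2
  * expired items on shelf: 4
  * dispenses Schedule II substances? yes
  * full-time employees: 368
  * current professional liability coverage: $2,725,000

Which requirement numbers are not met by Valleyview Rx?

1, 2, 5, 8, 10

1. expired items on shelf 4 > 3 → not met
2. condition 'dispenses Schedule II substances' holds; controlled-substance inventory 33 days ago vs limit 30 → not met
3. expired-stock purge 79 days ago vs limit 90 → met
4. drug-loss surety bond $210,000 ≥ $150,000 → met
5. certified pharmacy technicians 2 < 3 → not met
6. board of pharmacy inspection 527 days ago vs limit 540 → met
7. condition 'offers immunizations' holds; professional liability coverage $2,725,000 ≥ $2,700,000 → met
8. days of controlled-substance discrepancy outstanding 14 > 9 → not met
9. compounding area certification 254 days ago vs limit 270 → met
10. refrigeration temperature log review 126 days ago vs limit 90 → not met
Not met: 1, 2, 5, 8, 10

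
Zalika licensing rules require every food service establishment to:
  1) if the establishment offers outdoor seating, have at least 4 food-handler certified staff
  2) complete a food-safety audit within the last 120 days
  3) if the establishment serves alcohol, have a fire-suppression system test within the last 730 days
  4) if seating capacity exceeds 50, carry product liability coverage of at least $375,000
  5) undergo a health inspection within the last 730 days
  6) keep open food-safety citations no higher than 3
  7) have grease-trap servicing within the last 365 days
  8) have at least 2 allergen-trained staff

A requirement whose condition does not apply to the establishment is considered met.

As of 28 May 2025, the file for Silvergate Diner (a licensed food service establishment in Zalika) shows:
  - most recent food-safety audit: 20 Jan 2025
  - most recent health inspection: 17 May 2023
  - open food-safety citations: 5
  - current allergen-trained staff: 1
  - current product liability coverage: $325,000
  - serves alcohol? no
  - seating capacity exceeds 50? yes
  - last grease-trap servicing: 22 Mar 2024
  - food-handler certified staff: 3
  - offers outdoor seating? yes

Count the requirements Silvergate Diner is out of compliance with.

7

1. condition 'offers outdoor seating' holds; food-handler certified staff 3 < 4 → not met
2. food-safety audit 128 days ago vs limit 120 → not met
3. condition 'serves alcohol' does not hold → requirement n/a → met
4. condition 'seating capacity exceeds 50' holds; product liability coverage $325,000 < $375,000 → not met
5. health inspection 742 days ago vs limit 730 → not met
6. open food-safety citations 5 > 3 → not met
7. grease-trap servicing 432 days ago vs limit 365 → not met
8. allergen-trained staff 1 < 2 → not met
Not met: 7 of 8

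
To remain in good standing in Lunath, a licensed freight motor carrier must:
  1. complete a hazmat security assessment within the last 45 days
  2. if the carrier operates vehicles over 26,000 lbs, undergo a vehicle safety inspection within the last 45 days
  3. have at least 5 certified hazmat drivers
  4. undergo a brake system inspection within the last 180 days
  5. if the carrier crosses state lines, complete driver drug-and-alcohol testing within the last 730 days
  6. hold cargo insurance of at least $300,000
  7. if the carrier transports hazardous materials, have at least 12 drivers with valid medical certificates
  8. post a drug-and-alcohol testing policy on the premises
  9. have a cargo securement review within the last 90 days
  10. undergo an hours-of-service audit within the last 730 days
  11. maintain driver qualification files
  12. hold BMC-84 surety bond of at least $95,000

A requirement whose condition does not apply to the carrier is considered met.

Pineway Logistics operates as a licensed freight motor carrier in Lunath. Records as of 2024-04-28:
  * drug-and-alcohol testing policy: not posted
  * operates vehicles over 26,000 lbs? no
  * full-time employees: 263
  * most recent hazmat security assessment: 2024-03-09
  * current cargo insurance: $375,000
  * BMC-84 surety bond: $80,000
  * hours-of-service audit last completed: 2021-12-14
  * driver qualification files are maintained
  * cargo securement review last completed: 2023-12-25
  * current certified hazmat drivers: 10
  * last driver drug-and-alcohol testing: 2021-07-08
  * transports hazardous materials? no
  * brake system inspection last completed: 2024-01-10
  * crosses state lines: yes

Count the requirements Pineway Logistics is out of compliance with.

6

1. hazmat security assessment 50 days ago vs limit 45 → not met
2. condition 'operates vehicles over 26,000 lbs' does not hold → requirement n/a → met
3. certified hazmat drivers 10 ≥ 5 → met
4. brake system inspection 109 days ago vs limit 180 → met
5. condition 'crosses state lines' holds; driver drug-and-alcohol testing 1025 days ago vs limit 730 → not met
6. cargo insurance $375,000 ≥ $300,000 → met
7. condition 'transports hazardous materials' does not hold → requirement n/a → met
8. drug-and-alcohol testing policy absent → not met
9. cargo securement review 125 days ago vs limit 90 → not met
10. hours-of-service audit 866 days ago vs limit 730 → not met
11. driver qualification files present → met
12. BMC-84 surety bond $80,000 < $95,000 → not met
Not met: 6 of 12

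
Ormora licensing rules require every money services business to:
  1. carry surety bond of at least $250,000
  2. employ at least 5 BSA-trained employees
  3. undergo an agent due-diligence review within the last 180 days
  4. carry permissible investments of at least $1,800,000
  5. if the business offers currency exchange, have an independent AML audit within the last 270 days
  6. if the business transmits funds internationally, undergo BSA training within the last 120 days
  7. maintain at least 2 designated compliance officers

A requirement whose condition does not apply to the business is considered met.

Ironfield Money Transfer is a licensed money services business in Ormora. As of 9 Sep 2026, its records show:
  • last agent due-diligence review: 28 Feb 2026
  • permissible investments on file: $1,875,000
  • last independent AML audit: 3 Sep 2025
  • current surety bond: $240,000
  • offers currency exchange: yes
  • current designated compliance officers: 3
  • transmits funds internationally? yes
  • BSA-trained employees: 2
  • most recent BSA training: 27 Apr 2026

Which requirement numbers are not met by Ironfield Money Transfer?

1, 2, 3, 5, 6

1. surety bond $240,000 < $250,000 → not met
2. BSA-trained employees 2 < 5 → not met
3. agent due-diligence review 193 days ago vs limit 180 → not met
4. permissible investments $1,875,000 ≥ $1,800,000 → met
5. condition 'offers currency exchange' holds; independent AML audit 371 days ago vs limit 270 → not met
6. condition 'transmits funds internationally' holds; BSA training 135 days ago vs limit 120 → not met
7. designated compliance officers 3 ≥ 2 → met
Not met: 1, 2, 3, 5, 6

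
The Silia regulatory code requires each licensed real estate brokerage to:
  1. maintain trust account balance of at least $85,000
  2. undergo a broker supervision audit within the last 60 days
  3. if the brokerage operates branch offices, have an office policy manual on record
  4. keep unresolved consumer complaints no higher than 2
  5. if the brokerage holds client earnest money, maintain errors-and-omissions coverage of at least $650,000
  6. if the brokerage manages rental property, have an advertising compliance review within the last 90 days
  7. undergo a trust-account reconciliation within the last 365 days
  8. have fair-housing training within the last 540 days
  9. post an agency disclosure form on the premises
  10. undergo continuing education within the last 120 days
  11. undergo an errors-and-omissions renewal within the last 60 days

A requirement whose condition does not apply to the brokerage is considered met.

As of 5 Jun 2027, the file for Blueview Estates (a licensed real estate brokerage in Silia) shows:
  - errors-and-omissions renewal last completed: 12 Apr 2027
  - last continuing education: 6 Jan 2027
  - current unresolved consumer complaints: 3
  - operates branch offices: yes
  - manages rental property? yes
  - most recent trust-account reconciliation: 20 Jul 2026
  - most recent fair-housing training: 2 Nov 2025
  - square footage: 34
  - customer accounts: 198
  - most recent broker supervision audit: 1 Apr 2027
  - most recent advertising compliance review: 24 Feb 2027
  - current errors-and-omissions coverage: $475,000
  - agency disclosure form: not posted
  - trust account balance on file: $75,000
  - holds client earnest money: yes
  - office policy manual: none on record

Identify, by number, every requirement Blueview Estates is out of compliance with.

1. trust account balance $75,000 < $85,000 → not met
2. broker supervision audit 65 days ago vs limit 60 → not met
3. condition 'operates branch offices' holds; office policy manual absent → not met
4. unresolved consumer complaints 3 > 2 → not met
5. condition 'holds client earnest money' holds; errors-and-omissions coverage $475,000 < $650,000 → not met
6. condition 'manages rental property' holds; advertising compliance review 101 days ago vs limit 90 → not met
7. trust-account reconciliation 320 days ago vs limit 365 → met
8. fair-housing training 580 days ago vs limit 540 → not met
9. agency disclosure form absent → not met
10. continuing education 150 days ago vs limit 120 → not met
11. errors-and-omissions renewal 54 days ago vs limit 60 → met
Not met: 1, 2, 3, 4, 5, 6, 8, 9, 10

1, 2, 3, 4, 5, 6, 8, 9, 10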